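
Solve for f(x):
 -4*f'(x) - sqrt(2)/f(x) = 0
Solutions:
 f(x) = -sqrt(C1 - 2*sqrt(2)*x)/2
 f(x) = sqrt(C1 - 2*sqrt(2)*x)/2


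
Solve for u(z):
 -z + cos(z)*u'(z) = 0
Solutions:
 u(z) = C1 + Integral(z/cos(z), z)


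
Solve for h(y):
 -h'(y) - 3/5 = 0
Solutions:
 h(y) = C1 - 3*y/5


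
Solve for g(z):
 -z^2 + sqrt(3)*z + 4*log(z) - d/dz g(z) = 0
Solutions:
 g(z) = C1 - z^3/3 + sqrt(3)*z^2/2 + 4*z*log(z) - 4*z


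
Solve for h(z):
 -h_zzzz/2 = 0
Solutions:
 h(z) = C1 + C2*z + C3*z^2 + C4*z^3


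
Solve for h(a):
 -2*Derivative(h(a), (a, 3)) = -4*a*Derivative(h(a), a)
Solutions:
 h(a) = C1 + Integral(C2*airyai(2^(1/3)*a) + C3*airybi(2^(1/3)*a), a)


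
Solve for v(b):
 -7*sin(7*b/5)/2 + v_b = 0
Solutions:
 v(b) = C1 - 5*cos(7*b/5)/2


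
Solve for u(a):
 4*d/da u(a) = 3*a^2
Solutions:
 u(a) = C1 + a^3/4


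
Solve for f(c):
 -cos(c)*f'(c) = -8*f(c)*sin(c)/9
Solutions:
 f(c) = C1/cos(c)^(8/9)


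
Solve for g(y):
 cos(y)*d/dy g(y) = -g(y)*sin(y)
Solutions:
 g(y) = C1*cos(y)


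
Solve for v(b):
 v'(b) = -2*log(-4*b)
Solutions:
 v(b) = C1 - 2*b*log(-b) + 2*b*(1 - 2*log(2))


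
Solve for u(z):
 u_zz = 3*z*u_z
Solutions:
 u(z) = C1 + C2*erfi(sqrt(6)*z/2)


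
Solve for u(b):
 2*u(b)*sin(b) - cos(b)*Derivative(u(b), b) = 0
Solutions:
 u(b) = C1/cos(b)^2


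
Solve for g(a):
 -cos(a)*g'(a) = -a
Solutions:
 g(a) = C1 + Integral(a/cos(a), a)


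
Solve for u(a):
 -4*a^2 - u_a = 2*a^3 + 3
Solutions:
 u(a) = C1 - a^4/2 - 4*a^3/3 - 3*a


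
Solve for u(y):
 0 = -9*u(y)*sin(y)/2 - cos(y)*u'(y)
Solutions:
 u(y) = C1*cos(y)^(9/2)


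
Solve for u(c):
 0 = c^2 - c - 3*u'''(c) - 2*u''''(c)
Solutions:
 u(c) = C1 + C2*c + C3*c^2 + C4*exp(-3*c/2) + c^5/180 - 7*c^4/216 + 7*c^3/81


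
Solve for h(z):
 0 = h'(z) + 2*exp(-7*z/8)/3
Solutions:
 h(z) = C1 + 16*exp(-7*z/8)/21


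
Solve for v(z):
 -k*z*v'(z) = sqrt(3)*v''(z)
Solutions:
 v(z) = Piecewise((-sqrt(2)*3^(1/4)*sqrt(pi)*C1*erf(sqrt(2)*3^(3/4)*sqrt(k)*z/6)/(2*sqrt(k)) - C2, (k > 0) | (k < 0)), (-C1*z - C2, True))


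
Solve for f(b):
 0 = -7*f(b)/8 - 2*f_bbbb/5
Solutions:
 f(b) = (C1*sin(sqrt(2)*35^(1/4)*b/4) + C2*cos(sqrt(2)*35^(1/4)*b/4))*exp(-sqrt(2)*35^(1/4)*b/4) + (C3*sin(sqrt(2)*35^(1/4)*b/4) + C4*cos(sqrt(2)*35^(1/4)*b/4))*exp(sqrt(2)*35^(1/4)*b/4)


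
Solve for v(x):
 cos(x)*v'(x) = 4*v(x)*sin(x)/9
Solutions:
 v(x) = C1/cos(x)^(4/9)


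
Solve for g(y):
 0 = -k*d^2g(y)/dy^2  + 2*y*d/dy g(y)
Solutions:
 g(y) = C1 + C2*erf(y*sqrt(-1/k))/sqrt(-1/k)


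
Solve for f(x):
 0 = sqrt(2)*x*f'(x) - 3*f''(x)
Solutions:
 f(x) = C1 + C2*erfi(2^(3/4)*sqrt(3)*x/6)


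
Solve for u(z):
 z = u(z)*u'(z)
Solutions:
 u(z) = -sqrt(C1 + z^2)
 u(z) = sqrt(C1 + z^2)


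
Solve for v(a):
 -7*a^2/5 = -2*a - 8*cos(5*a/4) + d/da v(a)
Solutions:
 v(a) = C1 - 7*a^3/15 + a^2 + 32*sin(5*a/4)/5


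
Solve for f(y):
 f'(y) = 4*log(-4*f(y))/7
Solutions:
 -7*Integral(1/(log(-_y) + 2*log(2)), (_y, f(y)))/4 = C1 - y


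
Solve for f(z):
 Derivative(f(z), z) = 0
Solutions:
 f(z) = C1


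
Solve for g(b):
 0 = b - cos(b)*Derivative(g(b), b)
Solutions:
 g(b) = C1 + Integral(b/cos(b), b)


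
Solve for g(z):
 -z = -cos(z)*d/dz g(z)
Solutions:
 g(z) = C1 + Integral(z/cos(z), z)


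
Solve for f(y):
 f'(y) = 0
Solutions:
 f(y) = C1


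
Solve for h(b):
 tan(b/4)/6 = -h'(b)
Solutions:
 h(b) = C1 + 2*log(cos(b/4))/3


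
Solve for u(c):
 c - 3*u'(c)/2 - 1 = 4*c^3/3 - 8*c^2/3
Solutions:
 u(c) = C1 - 2*c^4/9 + 16*c^3/27 + c^2/3 - 2*c/3


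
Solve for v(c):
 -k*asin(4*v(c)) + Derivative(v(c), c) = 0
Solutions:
 Integral(1/asin(4*_y), (_y, v(c))) = C1 + c*k


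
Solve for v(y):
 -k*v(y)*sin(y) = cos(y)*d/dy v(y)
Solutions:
 v(y) = C1*exp(k*log(cos(y)))


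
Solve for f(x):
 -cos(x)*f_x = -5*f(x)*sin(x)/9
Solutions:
 f(x) = C1/cos(x)^(5/9)


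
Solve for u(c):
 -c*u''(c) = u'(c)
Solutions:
 u(c) = C1 + C2*log(c)


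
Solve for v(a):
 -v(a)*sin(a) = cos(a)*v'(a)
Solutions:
 v(a) = C1*cos(a)


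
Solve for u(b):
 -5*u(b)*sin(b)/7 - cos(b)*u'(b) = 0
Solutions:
 u(b) = C1*cos(b)^(5/7)


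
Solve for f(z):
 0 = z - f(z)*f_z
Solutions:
 f(z) = -sqrt(C1 + z^2)
 f(z) = sqrt(C1 + z^2)


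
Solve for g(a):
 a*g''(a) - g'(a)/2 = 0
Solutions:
 g(a) = C1 + C2*a^(3/2)


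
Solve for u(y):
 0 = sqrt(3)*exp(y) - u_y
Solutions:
 u(y) = C1 + sqrt(3)*exp(y)


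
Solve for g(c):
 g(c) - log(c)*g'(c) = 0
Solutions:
 g(c) = C1*exp(li(c))


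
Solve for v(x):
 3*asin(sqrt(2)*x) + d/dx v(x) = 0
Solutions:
 v(x) = C1 - 3*x*asin(sqrt(2)*x) - 3*sqrt(2)*sqrt(1 - 2*x^2)/2


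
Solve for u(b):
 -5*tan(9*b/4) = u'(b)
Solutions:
 u(b) = C1 + 20*log(cos(9*b/4))/9


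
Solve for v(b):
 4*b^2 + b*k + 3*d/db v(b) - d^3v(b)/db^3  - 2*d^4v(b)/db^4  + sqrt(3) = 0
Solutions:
 v(b) = C1 + C4*exp(b) - 4*b^3/9 - b^2*k/6 - 8*b/9 - sqrt(3)*b/3 + (C2*sin(sqrt(15)*b/4) + C3*cos(sqrt(15)*b/4))*exp(-3*b/4)


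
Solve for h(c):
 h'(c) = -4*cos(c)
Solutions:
 h(c) = C1 - 4*sin(c)


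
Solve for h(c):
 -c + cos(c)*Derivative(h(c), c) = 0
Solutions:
 h(c) = C1 + Integral(c/cos(c), c)


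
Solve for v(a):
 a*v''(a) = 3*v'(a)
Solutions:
 v(a) = C1 + C2*a^4


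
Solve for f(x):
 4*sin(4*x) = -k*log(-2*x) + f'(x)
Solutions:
 f(x) = C1 + k*x*(log(-x) - 1) + k*x*log(2) - cos(4*x)


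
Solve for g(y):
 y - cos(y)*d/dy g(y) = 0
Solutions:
 g(y) = C1 + Integral(y/cos(y), y)


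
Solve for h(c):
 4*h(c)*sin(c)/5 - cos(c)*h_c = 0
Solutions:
 h(c) = C1/cos(c)^(4/5)


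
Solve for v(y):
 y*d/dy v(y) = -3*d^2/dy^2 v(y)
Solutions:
 v(y) = C1 + C2*erf(sqrt(6)*y/6)


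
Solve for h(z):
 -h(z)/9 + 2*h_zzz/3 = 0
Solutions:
 h(z) = C3*exp(6^(2/3)*z/6) + (C1*sin(2^(2/3)*3^(1/6)*z/4) + C2*cos(2^(2/3)*3^(1/6)*z/4))*exp(-6^(2/3)*z/12)


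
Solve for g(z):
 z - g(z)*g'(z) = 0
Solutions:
 g(z) = -sqrt(C1 + z^2)
 g(z) = sqrt(C1 + z^2)


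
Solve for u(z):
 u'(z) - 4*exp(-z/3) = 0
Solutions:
 u(z) = C1 - 12*exp(-z/3)


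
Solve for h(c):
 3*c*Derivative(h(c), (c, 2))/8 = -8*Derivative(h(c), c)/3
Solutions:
 h(c) = C1 + C2/c^(55/9)


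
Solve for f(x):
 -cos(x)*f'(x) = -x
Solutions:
 f(x) = C1 + Integral(x/cos(x), x)


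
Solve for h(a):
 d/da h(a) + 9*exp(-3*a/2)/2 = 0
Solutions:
 h(a) = C1 + 3*exp(-3*a/2)


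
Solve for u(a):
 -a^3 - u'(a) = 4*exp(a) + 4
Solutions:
 u(a) = C1 - a^4/4 - 4*a - 4*exp(a)


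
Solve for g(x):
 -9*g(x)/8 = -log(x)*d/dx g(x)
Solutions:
 g(x) = C1*exp(9*li(x)/8)


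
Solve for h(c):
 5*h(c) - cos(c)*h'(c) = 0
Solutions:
 h(c) = C1*sqrt(sin(c) + 1)*(sin(c)^2 + 2*sin(c) + 1)/(sqrt(sin(c) - 1)*(sin(c)^2 - 2*sin(c) + 1))


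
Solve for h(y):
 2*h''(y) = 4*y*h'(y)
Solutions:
 h(y) = C1 + C2*erfi(y)


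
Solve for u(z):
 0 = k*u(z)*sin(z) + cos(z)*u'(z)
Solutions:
 u(z) = C1*exp(k*log(cos(z)))


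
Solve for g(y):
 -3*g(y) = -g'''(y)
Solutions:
 g(y) = C3*exp(3^(1/3)*y) + (C1*sin(3^(5/6)*y/2) + C2*cos(3^(5/6)*y/2))*exp(-3^(1/3)*y/2)


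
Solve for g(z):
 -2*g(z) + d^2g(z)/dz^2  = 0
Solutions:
 g(z) = C1*exp(-sqrt(2)*z) + C2*exp(sqrt(2)*z)


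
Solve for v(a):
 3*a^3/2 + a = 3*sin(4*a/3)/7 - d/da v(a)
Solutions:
 v(a) = C1 - 3*a^4/8 - a^2/2 - 9*cos(4*a/3)/28


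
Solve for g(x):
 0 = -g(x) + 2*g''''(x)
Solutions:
 g(x) = C1*exp(-2^(3/4)*x/2) + C2*exp(2^(3/4)*x/2) + C3*sin(2^(3/4)*x/2) + C4*cos(2^(3/4)*x/2)


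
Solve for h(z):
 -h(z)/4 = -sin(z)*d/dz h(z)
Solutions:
 h(z) = C1*(cos(z) - 1)^(1/8)/(cos(z) + 1)^(1/8)


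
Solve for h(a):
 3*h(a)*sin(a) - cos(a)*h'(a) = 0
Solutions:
 h(a) = C1/cos(a)^3


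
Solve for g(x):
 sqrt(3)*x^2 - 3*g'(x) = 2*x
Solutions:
 g(x) = C1 + sqrt(3)*x^3/9 - x^2/3


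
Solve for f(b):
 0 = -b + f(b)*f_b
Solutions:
 f(b) = -sqrt(C1 + b^2)
 f(b) = sqrt(C1 + b^2)


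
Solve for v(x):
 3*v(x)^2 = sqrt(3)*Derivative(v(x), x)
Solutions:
 v(x) = -1/(C1 + sqrt(3)*x)


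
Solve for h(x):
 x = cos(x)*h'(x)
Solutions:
 h(x) = C1 + Integral(x/cos(x), x)


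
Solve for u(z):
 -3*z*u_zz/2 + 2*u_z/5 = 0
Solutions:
 u(z) = C1 + C2*z^(19/15)


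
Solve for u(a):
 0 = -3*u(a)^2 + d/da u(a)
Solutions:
 u(a) = -1/(C1 + 3*a)


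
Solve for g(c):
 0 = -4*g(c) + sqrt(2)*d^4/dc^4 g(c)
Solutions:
 g(c) = C1*exp(-2^(3/8)*c) + C2*exp(2^(3/8)*c) + C3*sin(2^(3/8)*c) + C4*cos(2^(3/8)*c)


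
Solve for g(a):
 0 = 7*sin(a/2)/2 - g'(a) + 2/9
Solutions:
 g(a) = C1 + 2*a/9 - 7*cos(a/2)


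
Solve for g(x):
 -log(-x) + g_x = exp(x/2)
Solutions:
 g(x) = C1 + x*log(-x) - x + 2*exp(x/2)


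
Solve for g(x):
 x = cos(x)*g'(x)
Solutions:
 g(x) = C1 + Integral(x/cos(x), x)


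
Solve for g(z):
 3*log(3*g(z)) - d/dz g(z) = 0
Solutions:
 -Integral(1/(log(_y) + log(3)), (_y, g(z)))/3 = C1 - z


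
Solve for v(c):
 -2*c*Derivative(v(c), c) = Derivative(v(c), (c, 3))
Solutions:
 v(c) = C1 + Integral(C2*airyai(-2^(1/3)*c) + C3*airybi(-2^(1/3)*c), c)


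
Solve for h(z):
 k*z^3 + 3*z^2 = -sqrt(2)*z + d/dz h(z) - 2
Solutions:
 h(z) = C1 + k*z^4/4 + z^3 + sqrt(2)*z^2/2 + 2*z


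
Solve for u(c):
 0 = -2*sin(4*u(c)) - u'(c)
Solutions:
 u(c) = -acos((-C1 - exp(16*c))/(C1 - exp(16*c)))/4 + pi/2
 u(c) = acos((-C1 - exp(16*c))/(C1 - exp(16*c)))/4


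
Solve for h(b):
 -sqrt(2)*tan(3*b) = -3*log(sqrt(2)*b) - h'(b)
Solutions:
 h(b) = C1 - 3*b*log(b) - 3*b*log(2)/2 + 3*b - sqrt(2)*log(cos(3*b))/3


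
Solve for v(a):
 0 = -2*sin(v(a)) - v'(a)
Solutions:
 v(a) = -acos((-C1 - exp(4*a))/(C1 - exp(4*a))) + 2*pi
 v(a) = acos((-C1 - exp(4*a))/(C1 - exp(4*a)))


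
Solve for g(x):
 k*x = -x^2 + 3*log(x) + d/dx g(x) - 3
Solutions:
 g(x) = C1 + k*x^2/2 + x^3/3 - 3*x*log(x) + 6*x


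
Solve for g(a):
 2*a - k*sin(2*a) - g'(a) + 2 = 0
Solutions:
 g(a) = C1 + a^2 + 2*a + k*cos(2*a)/2


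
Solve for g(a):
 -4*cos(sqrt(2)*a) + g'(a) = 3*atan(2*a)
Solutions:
 g(a) = C1 + 3*a*atan(2*a) - 3*log(4*a^2 + 1)/4 + 2*sqrt(2)*sin(sqrt(2)*a)


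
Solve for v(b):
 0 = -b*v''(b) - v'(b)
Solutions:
 v(b) = C1 + C2*log(b)


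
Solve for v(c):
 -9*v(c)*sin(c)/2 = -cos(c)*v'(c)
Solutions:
 v(c) = C1/cos(c)^(9/2)


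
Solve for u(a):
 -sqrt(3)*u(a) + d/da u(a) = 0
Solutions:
 u(a) = C1*exp(sqrt(3)*a)


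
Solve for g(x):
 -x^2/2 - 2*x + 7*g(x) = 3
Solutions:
 g(x) = x^2/14 + 2*x/7 + 3/7


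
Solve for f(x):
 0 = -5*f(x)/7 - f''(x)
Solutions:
 f(x) = C1*sin(sqrt(35)*x/7) + C2*cos(sqrt(35)*x/7)


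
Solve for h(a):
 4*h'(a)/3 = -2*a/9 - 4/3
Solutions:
 h(a) = C1 - a^2/12 - a


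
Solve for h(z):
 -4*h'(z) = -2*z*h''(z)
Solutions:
 h(z) = C1 + C2*z^3


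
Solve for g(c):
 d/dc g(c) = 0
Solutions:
 g(c) = C1


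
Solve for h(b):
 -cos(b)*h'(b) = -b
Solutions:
 h(b) = C1 + Integral(b/cos(b), b)


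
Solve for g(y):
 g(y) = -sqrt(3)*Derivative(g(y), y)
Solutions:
 g(y) = C1*exp(-sqrt(3)*y/3)


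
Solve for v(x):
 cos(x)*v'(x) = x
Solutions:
 v(x) = C1 + Integral(x/cos(x), x)


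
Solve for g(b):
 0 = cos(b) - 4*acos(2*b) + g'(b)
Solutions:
 g(b) = C1 + 4*b*acos(2*b) - 2*sqrt(1 - 4*b^2) - sin(b)


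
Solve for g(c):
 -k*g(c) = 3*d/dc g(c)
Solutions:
 g(c) = C1*exp(-c*k/3)


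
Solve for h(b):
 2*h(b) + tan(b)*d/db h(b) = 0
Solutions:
 h(b) = C1/sin(b)^2


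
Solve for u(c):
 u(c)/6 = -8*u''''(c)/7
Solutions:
 u(c) = (C1*sin(sqrt(2)*3^(3/4)*7^(1/4)*c/12) + C2*cos(sqrt(2)*3^(3/4)*7^(1/4)*c/12))*exp(-sqrt(2)*3^(3/4)*7^(1/4)*c/12) + (C3*sin(sqrt(2)*3^(3/4)*7^(1/4)*c/12) + C4*cos(sqrt(2)*3^(3/4)*7^(1/4)*c/12))*exp(sqrt(2)*3^(3/4)*7^(1/4)*c/12)


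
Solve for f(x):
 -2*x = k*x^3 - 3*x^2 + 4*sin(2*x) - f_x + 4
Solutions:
 f(x) = C1 + k*x^4/4 - x^3 + x^2 + 4*x - 2*cos(2*x)


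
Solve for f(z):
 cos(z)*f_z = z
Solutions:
 f(z) = C1 + Integral(z/cos(z), z)


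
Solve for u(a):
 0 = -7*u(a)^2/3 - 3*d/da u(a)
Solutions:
 u(a) = 9/(C1 + 7*a)


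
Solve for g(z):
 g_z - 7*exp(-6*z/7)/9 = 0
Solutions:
 g(z) = C1 - 49*exp(-6*z/7)/54


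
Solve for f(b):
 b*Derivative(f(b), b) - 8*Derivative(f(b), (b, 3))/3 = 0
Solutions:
 f(b) = C1 + Integral(C2*airyai(3^(1/3)*b/2) + C3*airybi(3^(1/3)*b/2), b)


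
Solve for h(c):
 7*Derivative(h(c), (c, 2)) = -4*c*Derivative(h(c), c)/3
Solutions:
 h(c) = C1 + C2*erf(sqrt(42)*c/21)


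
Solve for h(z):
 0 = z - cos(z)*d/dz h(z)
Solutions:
 h(z) = C1 + Integral(z/cos(z), z)


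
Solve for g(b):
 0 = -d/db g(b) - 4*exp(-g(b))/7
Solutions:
 g(b) = log(C1 - 4*b/7)


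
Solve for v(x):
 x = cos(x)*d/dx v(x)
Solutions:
 v(x) = C1 + Integral(x/cos(x), x)


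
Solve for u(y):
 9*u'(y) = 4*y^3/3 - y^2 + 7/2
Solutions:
 u(y) = C1 + y^4/27 - y^3/27 + 7*y/18


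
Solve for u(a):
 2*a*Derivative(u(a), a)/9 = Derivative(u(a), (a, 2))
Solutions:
 u(a) = C1 + C2*erfi(a/3)


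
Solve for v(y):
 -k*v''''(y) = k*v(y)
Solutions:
 v(y) = (C1*sin(sqrt(2)*y/2) + C2*cos(sqrt(2)*y/2))*exp(-sqrt(2)*y/2) + (C3*sin(sqrt(2)*y/2) + C4*cos(sqrt(2)*y/2))*exp(sqrt(2)*y/2)


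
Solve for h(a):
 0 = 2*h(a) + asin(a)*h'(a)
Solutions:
 h(a) = C1*exp(-2*Integral(1/asin(a), a))


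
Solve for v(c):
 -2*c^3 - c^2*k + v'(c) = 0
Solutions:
 v(c) = C1 + c^4/2 + c^3*k/3


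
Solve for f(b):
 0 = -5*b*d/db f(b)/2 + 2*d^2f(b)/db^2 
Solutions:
 f(b) = C1 + C2*erfi(sqrt(10)*b/4)


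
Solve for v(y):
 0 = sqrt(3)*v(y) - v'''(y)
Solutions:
 v(y) = C3*exp(3^(1/6)*y) + (C1*sin(3^(2/3)*y/2) + C2*cos(3^(2/3)*y/2))*exp(-3^(1/6)*y/2)


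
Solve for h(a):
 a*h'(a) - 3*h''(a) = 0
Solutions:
 h(a) = C1 + C2*erfi(sqrt(6)*a/6)


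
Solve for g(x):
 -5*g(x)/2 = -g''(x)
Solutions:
 g(x) = C1*exp(-sqrt(10)*x/2) + C2*exp(sqrt(10)*x/2)


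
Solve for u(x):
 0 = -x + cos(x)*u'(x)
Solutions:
 u(x) = C1 + Integral(x/cos(x), x)


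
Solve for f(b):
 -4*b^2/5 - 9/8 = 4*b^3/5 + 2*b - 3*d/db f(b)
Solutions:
 f(b) = C1 + b^4/15 + 4*b^3/45 + b^2/3 + 3*b/8


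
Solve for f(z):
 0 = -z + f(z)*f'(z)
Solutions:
 f(z) = -sqrt(C1 + z^2)
 f(z) = sqrt(C1 + z^2)


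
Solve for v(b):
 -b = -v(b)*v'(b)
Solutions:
 v(b) = -sqrt(C1 + b^2)
 v(b) = sqrt(C1 + b^2)


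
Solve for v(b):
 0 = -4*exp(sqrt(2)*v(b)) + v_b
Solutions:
 v(b) = sqrt(2)*(2*log(-1/(C1 + 4*b)) - log(2))/4


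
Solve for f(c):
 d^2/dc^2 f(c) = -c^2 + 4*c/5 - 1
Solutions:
 f(c) = C1 + C2*c - c^4/12 + 2*c^3/15 - c^2/2


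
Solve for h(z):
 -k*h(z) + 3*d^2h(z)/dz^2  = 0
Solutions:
 h(z) = C1*exp(-sqrt(3)*sqrt(k)*z/3) + C2*exp(sqrt(3)*sqrt(k)*z/3)


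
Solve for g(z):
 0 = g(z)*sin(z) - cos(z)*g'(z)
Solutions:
 g(z) = C1/cos(z)


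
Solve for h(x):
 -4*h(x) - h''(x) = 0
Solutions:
 h(x) = C1*sin(2*x) + C2*cos(2*x)


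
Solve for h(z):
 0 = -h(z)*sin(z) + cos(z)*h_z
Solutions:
 h(z) = C1/cos(z)


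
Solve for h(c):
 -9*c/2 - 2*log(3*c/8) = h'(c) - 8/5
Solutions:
 h(c) = C1 - 9*c^2/4 - 2*c*log(c) - 2*c*log(3) + 18*c/5 + 6*c*log(2)


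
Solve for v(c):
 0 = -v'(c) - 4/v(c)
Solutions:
 v(c) = -sqrt(C1 - 8*c)
 v(c) = sqrt(C1 - 8*c)


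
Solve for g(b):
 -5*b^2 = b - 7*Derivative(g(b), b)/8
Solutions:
 g(b) = C1 + 40*b^3/21 + 4*b^2/7


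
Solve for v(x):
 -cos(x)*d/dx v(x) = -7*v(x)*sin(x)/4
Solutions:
 v(x) = C1/cos(x)^(7/4)


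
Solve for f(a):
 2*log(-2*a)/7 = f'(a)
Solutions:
 f(a) = C1 + 2*a*log(-a)/7 + 2*a*(-1 + log(2))/7


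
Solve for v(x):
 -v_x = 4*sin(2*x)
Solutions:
 v(x) = C1 + 2*cos(2*x)


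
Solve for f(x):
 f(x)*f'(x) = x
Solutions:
 f(x) = -sqrt(C1 + x^2)
 f(x) = sqrt(C1 + x^2)


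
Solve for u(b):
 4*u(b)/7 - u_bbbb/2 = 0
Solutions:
 u(b) = C1*exp(-14^(3/4)*b/7) + C2*exp(14^(3/4)*b/7) + C3*sin(14^(3/4)*b/7) + C4*cos(14^(3/4)*b/7)


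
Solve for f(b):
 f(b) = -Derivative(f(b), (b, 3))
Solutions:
 f(b) = C3*exp(-b) + (C1*sin(sqrt(3)*b/2) + C2*cos(sqrt(3)*b/2))*exp(b/2)


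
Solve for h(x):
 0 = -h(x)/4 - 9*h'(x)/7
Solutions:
 h(x) = C1*exp(-7*x/36)


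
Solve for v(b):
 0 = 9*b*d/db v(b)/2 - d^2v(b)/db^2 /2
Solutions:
 v(b) = C1 + C2*erfi(3*sqrt(2)*b/2)


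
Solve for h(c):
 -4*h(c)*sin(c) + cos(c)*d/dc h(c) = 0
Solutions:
 h(c) = C1/cos(c)^4


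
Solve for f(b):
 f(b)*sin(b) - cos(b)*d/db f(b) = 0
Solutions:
 f(b) = C1/cos(b)


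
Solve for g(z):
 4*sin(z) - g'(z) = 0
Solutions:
 g(z) = C1 - 4*cos(z)


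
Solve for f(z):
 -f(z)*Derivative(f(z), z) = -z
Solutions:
 f(z) = -sqrt(C1 + z^2)
 f(z) = sqrt(C1 + z^2)


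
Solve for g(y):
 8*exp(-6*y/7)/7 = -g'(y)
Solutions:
 g(y) = C1 + 4*exp(-6*y/7)/3


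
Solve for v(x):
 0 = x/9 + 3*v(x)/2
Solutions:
 v(x) = -2*x/27


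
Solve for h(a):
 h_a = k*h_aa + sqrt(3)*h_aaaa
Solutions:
 h(a) = C1 + C2*exp(a*(-2*6^(1/3)*k/(sqrt(4*sqrt(3)*k^3 + 81) + 9)^(1/3) + 2^(2/3)*3^(1/6)*(sqrt(4*sqrt(3)*k^3 + 81) + 9)^(1/3))/6) + C3*exp(a*(-16*sqrt(3)*k/((-2^(2/3)*3^(1/6) + 6^(2/3)*I)*(sqrt(4*sqrt(3)*k^3 + 81) + 9)^(1/3)) - 2^(2/3)*3^(1/6)*(sqrt(4*sqrt(3)*k^3 + 81) + 9)^(1/3) + 6^(2/3)*I*(sqrt(4*sqrt(3)*k^3 + 81) + 9)^(1/3))/12) + C4*exp(a*(16*sqrt(3)*k/((2^(2/3)*3^(1/6) + 6^(2/3)*I)*(sqrt(4*sqrt(3)*k^3 + 81) + 9)^(1/3)) - 2^(2/3)*3^(1/6)*(sqrt(4*sqrt(3)*k^3 + 81) + 9)^(1/3) - 6^(2/3)*I*(sqrt(4*sqrt(3)*k^3 + 81) + 9)^(1/3))/12)


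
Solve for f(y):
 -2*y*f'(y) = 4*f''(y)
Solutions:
 f(y) = C1 + C2*erf(y/2)


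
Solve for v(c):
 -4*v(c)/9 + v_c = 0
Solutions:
 v(c) = C1*exp(4*c/9)


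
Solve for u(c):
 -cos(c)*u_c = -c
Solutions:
 u(c) = C1 + Integral(c/cos(c), c)


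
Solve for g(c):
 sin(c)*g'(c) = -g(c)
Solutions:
 g(c) = C1*sqrt(cos(c) + 1)/sqrt(cos(c) - 1)


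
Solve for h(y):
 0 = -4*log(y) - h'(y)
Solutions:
 h(y) = C1 - 4*y*log(y) + 4*y


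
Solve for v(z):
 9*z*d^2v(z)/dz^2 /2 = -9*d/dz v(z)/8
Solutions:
 v(z) = C1 + C2*z^(3/4)


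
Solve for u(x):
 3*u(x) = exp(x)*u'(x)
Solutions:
 u(x) = C1*exp(-3*exp(-x))


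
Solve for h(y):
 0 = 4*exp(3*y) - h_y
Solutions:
 h(y) = C1 + 4*exp(3*y)/3


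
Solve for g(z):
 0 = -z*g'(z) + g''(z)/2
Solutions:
 g(z) = C1 + C2*erfi(z)


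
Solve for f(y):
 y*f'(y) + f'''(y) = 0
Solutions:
 f(y) = C1 + Integral(C2*airyai(-y) + C3*airybi(-y), y)


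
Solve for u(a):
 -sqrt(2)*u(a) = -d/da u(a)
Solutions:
 u(a) = C1*exp(sqrt(2)*a)


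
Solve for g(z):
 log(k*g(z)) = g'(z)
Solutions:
 li(k*g(z))/k = C1 + z


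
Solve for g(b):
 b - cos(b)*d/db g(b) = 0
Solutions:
 g(b) = C1 + Integral(b/cos(b), b)


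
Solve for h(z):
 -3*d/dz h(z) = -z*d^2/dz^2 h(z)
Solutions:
 h(z) = C1 + C2*z^4


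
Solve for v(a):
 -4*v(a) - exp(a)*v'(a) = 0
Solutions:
 v(a) = C1*exp(4*exp(-a))


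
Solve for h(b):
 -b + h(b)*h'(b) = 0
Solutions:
 h(b) = -sqrt(C1 + b^2)
 h(b) = sqrt(C1 + b^2)


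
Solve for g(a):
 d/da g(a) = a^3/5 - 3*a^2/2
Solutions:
 g(a) = C1 + a^4/20 - a^3/2


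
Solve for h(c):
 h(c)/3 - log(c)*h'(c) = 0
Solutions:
 h(c) = C1*exp(li(c)/3)


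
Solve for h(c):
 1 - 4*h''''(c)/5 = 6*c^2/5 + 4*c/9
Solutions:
 h(c) = C1 + C2*c + C3*c^2 + C4*c^3 - c^6/240 - c^5/216 + 5*c^4/96


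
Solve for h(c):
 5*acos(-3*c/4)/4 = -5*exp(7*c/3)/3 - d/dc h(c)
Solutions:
 h(c) = C1 - 5*c*acos(-3*c/4)/4 - 5*sqrt(16 - 9*c^2)/12 - 5*exp(7*c/3)/7


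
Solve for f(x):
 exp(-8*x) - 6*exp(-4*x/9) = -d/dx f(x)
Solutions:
 f(x) = C1 + exp(-8*x)/8 - 27*exp(-4*x/9)/2


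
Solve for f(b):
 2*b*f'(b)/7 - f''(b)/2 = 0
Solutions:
 f(b) = C1 + C2*erfi(sqrt(14)*b/7)


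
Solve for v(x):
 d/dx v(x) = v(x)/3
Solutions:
 v(x) = C1*exp(x/3)


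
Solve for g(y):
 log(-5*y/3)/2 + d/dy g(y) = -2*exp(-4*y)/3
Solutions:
 g(y) = C1 - y*log(-y)/2 + y*(-log(5) + 1 + log(3))/2 + exp(-4*y)/6


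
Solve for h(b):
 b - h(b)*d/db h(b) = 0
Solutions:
 h(b) = -sqrt(C1 + b^2)
 h(b) = sqrt(C1 + b^2)


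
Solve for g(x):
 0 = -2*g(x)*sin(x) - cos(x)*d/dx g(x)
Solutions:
 g(x) = C1*cos(x)^2


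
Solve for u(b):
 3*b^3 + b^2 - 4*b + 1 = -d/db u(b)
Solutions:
 u(b) = C1 - 3*b^4/4 - b^3/3 + 2*b^2 - b


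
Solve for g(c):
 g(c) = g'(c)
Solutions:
 g(c) = C1*exp(c)


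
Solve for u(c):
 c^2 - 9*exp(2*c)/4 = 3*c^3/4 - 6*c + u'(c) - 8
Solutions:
 u(c) = C1 - 3*c^4/16 + c^3/3 + 3*c^2 + 8*c - 9*exp(2*c)/8


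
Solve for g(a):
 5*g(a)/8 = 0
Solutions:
 g(a) = 0


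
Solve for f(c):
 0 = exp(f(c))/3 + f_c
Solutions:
 f(c) = log(1/(C1 + c)) + log(3)


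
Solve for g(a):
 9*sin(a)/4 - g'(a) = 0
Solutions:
 g(a) = C1 - 9*cos(a)/4


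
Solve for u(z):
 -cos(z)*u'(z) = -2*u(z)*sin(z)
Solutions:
 u(z) = C1/cos(z)^2


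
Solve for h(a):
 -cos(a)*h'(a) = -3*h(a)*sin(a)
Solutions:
 h(a) = C1/cos(a)^3


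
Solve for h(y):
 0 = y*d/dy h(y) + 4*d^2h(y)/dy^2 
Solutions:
 h(y) = C1 + C2*erf(sqrt(2)*y/4)


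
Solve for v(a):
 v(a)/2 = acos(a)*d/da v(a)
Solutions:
 v(a) = C1*exp(Integral(1/acos(a), a)/2)


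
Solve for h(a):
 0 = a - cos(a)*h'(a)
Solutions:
 h(a) = C1 + Integral(a/cos(a), a)


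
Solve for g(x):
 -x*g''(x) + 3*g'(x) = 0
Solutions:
 g(x) = C1 + C2*x^4


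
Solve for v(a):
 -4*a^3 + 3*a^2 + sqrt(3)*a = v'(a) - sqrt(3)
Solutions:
 v(a) = C1 - a^4 + a^3 + sqrt(3)*a^2/2 + sqrt(3)*a


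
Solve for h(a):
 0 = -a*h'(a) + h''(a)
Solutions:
 h(a) = C1 + C2*erfi(sqrt(2)*a/2)


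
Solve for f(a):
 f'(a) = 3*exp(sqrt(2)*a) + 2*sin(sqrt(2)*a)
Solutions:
 f(a) = C1 + 3*sqrt(2)*exp(sqrt(2)*a)/2 - sqrt(2)*cos(sqrt(2)*a)


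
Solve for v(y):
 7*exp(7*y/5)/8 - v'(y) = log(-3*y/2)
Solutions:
 v(y) = C1 - y*log(-y) + y*(-log(3) + log(2) + 1) + 5*exp(7*y/5)/8


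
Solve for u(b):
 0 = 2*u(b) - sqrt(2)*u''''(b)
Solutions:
 u(b) = C1*exp(-2^(1/8)*b) + C2*exp(2^(1/8)*b) + C3*sin(2^(1/8)*b) + C4*cos(2^(1/8)*b)


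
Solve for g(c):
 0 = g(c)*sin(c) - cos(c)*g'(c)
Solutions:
 g(c) = C1/cos(c)


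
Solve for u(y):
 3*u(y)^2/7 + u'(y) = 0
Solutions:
 u(y) = 7/(C1 + 3*y)


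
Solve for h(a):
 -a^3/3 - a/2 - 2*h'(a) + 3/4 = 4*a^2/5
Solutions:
 h(a) = C1 - a^4/24 - 2*a^3/15 - a^2/8 + 3*a/8


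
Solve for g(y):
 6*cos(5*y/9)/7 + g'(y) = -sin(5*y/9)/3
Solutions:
 g(y) = C1 - 54*sin(5*y/9)/35 + 3*cos(5*y/9)/5


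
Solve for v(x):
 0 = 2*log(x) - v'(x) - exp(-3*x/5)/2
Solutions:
 v(x) = C1 + 2*x*log(x) - 2*x + 5*exp(-3*x/5)/6


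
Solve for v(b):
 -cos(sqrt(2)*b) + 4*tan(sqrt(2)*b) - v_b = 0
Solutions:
 v(b) = C1 - 2*sqrt(2)*log(cos(sqrt(2)*b)) - sqrt(2)*sin(sqrt(2)*b)/2


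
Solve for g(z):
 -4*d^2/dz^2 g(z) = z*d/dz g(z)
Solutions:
 g(z) = C1 + C2*erf(sqrt(2)*z/4)


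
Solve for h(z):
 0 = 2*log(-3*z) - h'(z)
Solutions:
 h(z) = C1 + 2*z*log(-z) + 2*z*(-1 + log(3))


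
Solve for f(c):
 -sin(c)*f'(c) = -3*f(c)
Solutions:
 f(c) = C1*(cos(c) - 1)^(3/2)/(cos(c) + 1)^(3/2)


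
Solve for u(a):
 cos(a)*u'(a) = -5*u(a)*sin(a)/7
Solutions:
 u(a) = C1*cos(a)^(5/7)


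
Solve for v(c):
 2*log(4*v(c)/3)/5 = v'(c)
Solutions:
 -5*Integral(1/(log(_y) - log(3) + 2*log(2)), (_y, v(c)))/2 = C1 - c


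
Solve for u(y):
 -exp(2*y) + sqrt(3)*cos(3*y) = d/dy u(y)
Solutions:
 u(y) = C1 - exp(2*y)/2 + sqrt(3)*sin(3*y)/3


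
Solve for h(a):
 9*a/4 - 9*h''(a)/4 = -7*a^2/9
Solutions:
 h(a) = C1 + C2*a + 7*a^4/243 + a^3/6


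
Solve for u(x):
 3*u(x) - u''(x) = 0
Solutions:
 u(x) = C1*exp(-sqrt(3)*x) + C2*exp(sqrt(3)*x)


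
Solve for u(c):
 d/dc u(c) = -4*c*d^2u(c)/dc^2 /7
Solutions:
 u(c) = C1 + C2/c^(3/4)


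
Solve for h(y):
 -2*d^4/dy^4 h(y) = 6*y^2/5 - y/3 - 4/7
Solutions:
 h(y) = C1 + C2*y + C3*y^2 + C4*y^3 - y^6/600 + y^5/720 + y^4/84


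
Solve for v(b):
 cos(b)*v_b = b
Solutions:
 v(b) = C1 + Integral(b/cos(b), b)


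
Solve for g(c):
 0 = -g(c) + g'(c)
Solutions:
 g(c) = C1*exp(c)


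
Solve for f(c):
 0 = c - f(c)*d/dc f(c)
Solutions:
 f(c) = -sqrt(C1 + c^2)
 f(c) = sqrt(C1 + c^2)


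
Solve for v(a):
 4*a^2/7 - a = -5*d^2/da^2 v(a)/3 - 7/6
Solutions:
 v(a) = C1 + C2*a - a^4/35 + a^3/10 - 7*a^2/20


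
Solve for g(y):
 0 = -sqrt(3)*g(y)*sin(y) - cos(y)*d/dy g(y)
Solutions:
 g(y) = C1*cos(y)^(sqrt(3))


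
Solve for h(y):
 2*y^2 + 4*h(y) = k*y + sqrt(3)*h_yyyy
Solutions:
 h(y) = C1*exp(-sqrt(2)*3^(7/8)*y/3) + C2*exp(sqrt(2)*3^(7/8)*y/3) + C3*sin(sqrt(2)*3^(7/8)*y/3) + C4*cos(sqrt(2)*3^(7/8)*y/3) + k*y/4 - y^2/2


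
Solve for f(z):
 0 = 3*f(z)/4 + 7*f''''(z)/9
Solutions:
 f(z) = (C1*sin(21^(3/4)*z/14) + C2*cos(21^(3/4)*z/14))*exp(-21^(3/4)*z/14) + (C3*sin(21^(3/4)*z/14) + C4*cos(21^(3/4)*z/14))*exp(21^(3/4)*z/14)


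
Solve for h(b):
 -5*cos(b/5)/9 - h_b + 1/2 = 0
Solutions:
 h(b) = C1 + b/2 - 25*sin(b/5)/9


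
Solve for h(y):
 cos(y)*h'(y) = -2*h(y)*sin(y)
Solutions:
 h(y) = C1*cos(y)^2


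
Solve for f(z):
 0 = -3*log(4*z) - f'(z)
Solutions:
 f(z) = C1 - 3*z*log(z) - z*log(64) + 3*z


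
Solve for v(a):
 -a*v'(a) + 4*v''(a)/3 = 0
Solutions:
 v(a) = C1 + C2*erfi(sqrt(6)*a/4)


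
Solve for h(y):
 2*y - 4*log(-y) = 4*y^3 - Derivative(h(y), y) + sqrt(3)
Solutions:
 h(y) = C1 + y^4 - y^2 + 4*y*log(-y) + y*(-4 + sqrt(3))


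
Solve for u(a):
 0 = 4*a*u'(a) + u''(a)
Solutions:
 u(a) = C1 + C2*erf(sqrt(2)*a)


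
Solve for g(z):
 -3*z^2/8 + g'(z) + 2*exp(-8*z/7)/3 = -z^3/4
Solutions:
 g(z) = C1 - z^4/16 + z^3/8 + 7*exp(-8*z/7)/12


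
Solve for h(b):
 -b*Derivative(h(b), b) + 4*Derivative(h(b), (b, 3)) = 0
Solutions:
 h(b) = C1 + Integral(C2*airyai(2^(1/3)*b/2) + C3*airybi(2^(1/3)*b/2), b)


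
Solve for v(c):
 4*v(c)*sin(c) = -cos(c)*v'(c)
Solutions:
 v(c) = C1*cos(c)^4


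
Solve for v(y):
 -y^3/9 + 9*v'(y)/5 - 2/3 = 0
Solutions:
 v(y) = C1 + 5*y^4/324 + 10*y/27


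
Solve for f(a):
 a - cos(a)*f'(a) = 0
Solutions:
 f(a) = C1 + Integral(a/cos(a), a)


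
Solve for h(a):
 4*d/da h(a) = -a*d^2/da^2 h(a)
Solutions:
 h(a) = C1 + C2/a^3


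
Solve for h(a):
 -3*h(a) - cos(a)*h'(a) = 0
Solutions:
 h(a) = C1*(sin(a) - 1)^(3/2)/(sin(a) + 1)^(3/2)


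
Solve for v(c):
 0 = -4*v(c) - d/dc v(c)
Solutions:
 v(c) = C1*exp(-4*c)


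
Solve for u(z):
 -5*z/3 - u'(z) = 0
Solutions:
 u(z) = C1 - 5*z^2/6


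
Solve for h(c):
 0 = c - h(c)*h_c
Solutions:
 h(c) = -sqrt(C1 + c^2)
 h(c) = sqrt(C1 + c^2)


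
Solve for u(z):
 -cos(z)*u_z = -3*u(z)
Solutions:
 u(z) = C1*(sin(z) + 1)^(3/2)/(sin(z) - 1)^(3/2)


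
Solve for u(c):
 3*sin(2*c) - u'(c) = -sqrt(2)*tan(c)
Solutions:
 u(c) = C1 - sqrt(2)*log(cos(c)) - 3*cos(2*c)/2


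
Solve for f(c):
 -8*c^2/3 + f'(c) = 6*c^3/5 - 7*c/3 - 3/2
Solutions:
 f(c) = C1 + 3*c^4/10 + 8*c^3/9 - 7*c^2/6 - 3*c/2


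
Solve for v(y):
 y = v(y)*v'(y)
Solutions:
 v(y) = -sqrt(C1 + y^2)
 v(y) = sqrt(C1 + y^2)


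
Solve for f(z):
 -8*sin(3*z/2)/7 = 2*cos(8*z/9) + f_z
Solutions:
 f(z) = C1 - 9*sin(8*z/9)/4 + 16*cos(3*z/2)/21


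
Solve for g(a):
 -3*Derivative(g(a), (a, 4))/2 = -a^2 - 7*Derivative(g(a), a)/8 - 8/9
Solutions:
 g(a) = C1 + C4*exp(126^(1/3)*a/6) - 8*a^3/21 - 64*a/63 + (C2*sin(14^(1/3)*3^(1/6)*a/4) + C3*cos(14^(1/3)*3^(1/6)*a/4))*exp(-126^(1/3)*a/12)


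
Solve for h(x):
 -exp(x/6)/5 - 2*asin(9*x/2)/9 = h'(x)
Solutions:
 h(x) = C1 - 2*x*asin(9*x/2)/9 - 2*sqrt(4 - 81*x^2)/81 - 6*exp(x/6)/5


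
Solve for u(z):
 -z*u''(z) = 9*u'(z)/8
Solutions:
 u(z) = C1 + C2/z^(1/8)


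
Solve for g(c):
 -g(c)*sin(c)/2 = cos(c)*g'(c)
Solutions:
 g(c) = C1*sqrt(cos(c))


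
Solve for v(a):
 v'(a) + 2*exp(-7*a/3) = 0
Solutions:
 v(a) = C1 + 6*exp(-7*a/3)/7


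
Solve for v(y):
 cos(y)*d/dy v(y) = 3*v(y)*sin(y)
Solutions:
 v(y) = C1/cos(y)^3


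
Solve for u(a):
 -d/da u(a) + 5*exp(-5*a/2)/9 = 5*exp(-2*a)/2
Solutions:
 u(a) = C1 + 5*exp(-2*a)/4 - 2*exp(-5*a/2)/9


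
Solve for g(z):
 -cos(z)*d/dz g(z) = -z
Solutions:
 g(z) = C1 + Integral(z/cos(z), z)


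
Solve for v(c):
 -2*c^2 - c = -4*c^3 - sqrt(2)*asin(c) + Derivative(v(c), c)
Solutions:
 v(c) = C1 + c^4 - 2*c^3/3 - c^2/2 + sqrt(2)*(c*asin(c) + sqrt(1 - c^2))


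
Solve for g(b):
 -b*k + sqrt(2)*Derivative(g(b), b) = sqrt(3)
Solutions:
 g(b) = C1 + sqrt(2)*b^2*k/4 + sqrt(6)*b/2


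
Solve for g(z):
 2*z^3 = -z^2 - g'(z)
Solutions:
 g(z) = C1 - z^4/2 - z^3/3


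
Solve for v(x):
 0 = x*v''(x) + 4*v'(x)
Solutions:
 v(x) = C1 + C2/x^3


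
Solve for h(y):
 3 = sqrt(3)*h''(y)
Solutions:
 h(y) = C1 + C2*y + sqrt(3)*y^2/2


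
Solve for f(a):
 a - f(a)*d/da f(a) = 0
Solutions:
 f(a) = -sqrt(C1 + a^2)
 f(a) = sqrt(C1 + a^2)


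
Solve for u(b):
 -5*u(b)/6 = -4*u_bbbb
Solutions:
 u(b) = C1*exp(-270^(1/4)*b/6) + C2*exp(270^(1/4)*b/6) + C3*sin(270^(1/4)*b/6) + C4*cos(270^(1/4)*b/6)


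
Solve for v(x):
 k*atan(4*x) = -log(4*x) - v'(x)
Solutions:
 v(x) = C1 - k*(x*atan(4*x) - log(16*x^2 + 1)/8) - x*log(x) - 2*x*log(2) + x


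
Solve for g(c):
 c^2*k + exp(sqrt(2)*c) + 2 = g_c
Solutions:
 g(c) = C1 + c^3*k/3 + 2*c + sqrt(2)*exp(sqrt(2)*c)/2


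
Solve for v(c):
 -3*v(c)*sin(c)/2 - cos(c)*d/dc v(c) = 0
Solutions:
 v(c) = C1*cos(c)^(3/2)


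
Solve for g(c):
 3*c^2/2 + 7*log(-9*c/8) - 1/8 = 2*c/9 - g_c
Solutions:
 g(c) = C1 - c^3/2 + c^2/9 - 7*c*log(-c) + c*(-14*log(3) + 57/8 + 21*log(2))


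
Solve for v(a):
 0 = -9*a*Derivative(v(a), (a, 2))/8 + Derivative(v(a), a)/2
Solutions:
 v(a) = C1 + C2*a^(13/9)


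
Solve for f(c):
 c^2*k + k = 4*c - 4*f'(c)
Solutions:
 f(c) = C1 - c^3*k/12 + c^2/2 - c*k/4


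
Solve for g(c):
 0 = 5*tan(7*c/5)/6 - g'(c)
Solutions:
 g(c) = C1 - 25*log(cos(7*c/5))/42


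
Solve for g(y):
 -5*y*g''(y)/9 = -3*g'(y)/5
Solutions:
 g(y) = C1 + C2*y^(52/25)


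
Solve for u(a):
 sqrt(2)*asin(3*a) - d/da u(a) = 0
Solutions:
 u(a) = C1 + sqrt(2)*(a*asin(3*a) + sqrt(1 - 9*a^2)/3)


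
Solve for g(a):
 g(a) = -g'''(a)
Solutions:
 g(a) = C3*exp(-a) + (C1*sin(sqrt(3)*a/2) + C2*cos(sqrt(3)*a/2))*exp(a/2)


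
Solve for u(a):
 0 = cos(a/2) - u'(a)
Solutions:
 u(a) = C1 + 2*sin(a/2)


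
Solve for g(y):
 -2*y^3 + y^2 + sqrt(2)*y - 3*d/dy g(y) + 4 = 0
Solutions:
 g(y) = C1 - y^4/6 + y^3/9 + sqrt(2)*y^2/6 + 4*y/3


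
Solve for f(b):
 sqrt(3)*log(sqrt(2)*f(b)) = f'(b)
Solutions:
 -2*sqrt(3)*Integral(1/(2*log(_y) + log(2)), (_y, f(b)))/3 = C1 - b


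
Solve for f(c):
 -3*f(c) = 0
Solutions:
 f(c) = 0


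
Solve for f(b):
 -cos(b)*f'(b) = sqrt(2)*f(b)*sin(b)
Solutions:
 f(b) = C1*cos(b)^(sqrt(2))


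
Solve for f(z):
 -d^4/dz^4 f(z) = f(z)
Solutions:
 f(z) = (C1*sin(sqrt(2)*z/2) + C2*cos(sqrt(2)*z/2))*exp(-sqrt(2)*z/2) + (C3*sin(sqrt(2)*z/2) + C4*cos(sqrt(2)*z/2))*exp(sqrt(2)*z/2)


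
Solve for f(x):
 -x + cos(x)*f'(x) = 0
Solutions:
 f(x) = C1 + Integral(x/cos(x), x)


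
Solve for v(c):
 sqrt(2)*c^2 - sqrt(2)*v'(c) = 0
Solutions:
 v(c) = C1 + c^3/3


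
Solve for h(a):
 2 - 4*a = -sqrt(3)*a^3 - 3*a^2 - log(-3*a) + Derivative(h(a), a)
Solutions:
 h(a) = C1 + sqrt(3)*a^4/4 + a^3 - 2*a^2 + a*log(-a) + a*(1 + log(3))


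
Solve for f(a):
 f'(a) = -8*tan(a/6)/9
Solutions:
 f(a) = C1 + 16*log(cos(a/6))/3


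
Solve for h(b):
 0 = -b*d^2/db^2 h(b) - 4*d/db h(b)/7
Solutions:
 h(b) = C1 + C2*b^(3/7)


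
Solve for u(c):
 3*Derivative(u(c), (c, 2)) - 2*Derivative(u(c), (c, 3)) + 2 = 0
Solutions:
 u(c) = C1 + C2*c + C3*exp(3*c/2) - c^2/3


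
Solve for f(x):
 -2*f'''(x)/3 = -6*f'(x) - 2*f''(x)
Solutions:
 f(x) = C1 + C2*exp(3*x*(1 - sqrt(5))/2) + C3*exp(3*x*(1 + sqrt(5))/2)


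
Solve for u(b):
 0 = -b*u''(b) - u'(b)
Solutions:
 u(b) = C1 + C2*log(b)


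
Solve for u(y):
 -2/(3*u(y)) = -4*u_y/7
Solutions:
 u(y) = -sqrt(C1 + 21*y)/3
 u(y) = sqrt(C1 + 21*y)/3


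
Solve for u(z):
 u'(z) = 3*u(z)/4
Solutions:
 u(z) = C1*exp(3*z/4)


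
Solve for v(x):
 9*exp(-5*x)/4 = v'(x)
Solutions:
 v(x) = C1 - 9*exp(-5*x)/20


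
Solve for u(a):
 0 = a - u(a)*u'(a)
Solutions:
 u(a) = -sqrt(C1 + a^2)
 u(a) = sqrt(C1 + a^2)


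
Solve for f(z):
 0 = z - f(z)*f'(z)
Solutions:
 f(z) = -sqrt(C1 + z^2)
 f(z) = sqrt(C1 + z^2)


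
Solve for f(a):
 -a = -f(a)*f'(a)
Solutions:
 f(a) = -sqrt(C1 + a^2)
 f(a) = sqrt(C1 + a^2)


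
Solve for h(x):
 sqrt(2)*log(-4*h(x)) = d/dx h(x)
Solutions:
 -sqrt(2)*Integral(1/(log(-_y) + 2*log(2)), (_y, h(x)))/2 = C1 - x


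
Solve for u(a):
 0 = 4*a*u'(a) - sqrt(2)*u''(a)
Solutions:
 u(a) = C1 + C2*erfi(2^(1/4)*a)


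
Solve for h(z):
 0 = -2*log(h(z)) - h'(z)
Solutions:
 li(h(z)) = C1 - 2*z


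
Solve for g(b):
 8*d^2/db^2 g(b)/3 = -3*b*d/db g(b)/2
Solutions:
 g(b) = C1 + C2*erf(3*sqrt(2)*b/8)


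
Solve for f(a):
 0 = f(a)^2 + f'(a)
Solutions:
 f(a) = 1/(C1 + a)


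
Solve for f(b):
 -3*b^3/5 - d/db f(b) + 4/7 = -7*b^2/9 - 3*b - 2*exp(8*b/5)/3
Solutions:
 f(b) = C1 - 3*b^4/20 + 7*b^3/27 + 3*b^2/2 + 4*b/7 + 5*exp(8*b/5)/12


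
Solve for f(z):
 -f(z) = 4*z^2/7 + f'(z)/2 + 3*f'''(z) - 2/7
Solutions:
 f(z) = C1*exp(-2^(1/3)*z*(-(18 + sqrt(326))^(1/3) + 2^(1/3)/(18 + sqrt(326))^(1/3))/12)*sin(2^(1/3)*sqrt(3)*z*(2^(1/3)/(18 + sqrt(326))^(1/3) + (18 + sqrt(326))^(1/3))/12) + C2*exp(-2^(1/3)*z*(-(18 + sqrt(326))^(1/3) + 2^(1/3)/(18 + sqrt(326))^(1/3))/12)*cos(2^(1/3)*sqrt(3)*z*(2^(1/3)/(18 + sqrt(326))^(1/3) + (18 + sqrt(326))^(1/3))/12) + C3*exp(2^(1/3)*z*(-(18 + sqrt(326))^(1/3) + 2^(1/3)/(18 + sqrt(326))^(1/3))/6) - 4*z^2/7 + 4*z/7


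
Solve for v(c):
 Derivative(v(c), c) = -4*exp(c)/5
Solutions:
 v(c) = C1 - 4*exp(c)/5


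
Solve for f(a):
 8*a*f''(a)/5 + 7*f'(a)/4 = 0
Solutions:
 f(a) = C1 + C2/a^(3/32)


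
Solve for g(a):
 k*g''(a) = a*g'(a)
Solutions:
 g(a) = C1 + C2*erf(sqrt(2)*a*sqrt(-1/k)/2)/sqrt(-1/k)


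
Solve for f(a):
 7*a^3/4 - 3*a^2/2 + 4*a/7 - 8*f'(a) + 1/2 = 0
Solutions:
 f(a) = C1 + 7*a^4/128 - a^3/16 + a^2/28 + a/16


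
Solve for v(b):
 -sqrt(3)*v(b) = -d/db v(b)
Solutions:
 v(b) = C1*exp(sqrt(3)*b)


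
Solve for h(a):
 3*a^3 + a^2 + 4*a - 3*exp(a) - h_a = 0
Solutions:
 h(a) = C1 + 3*a^4/4 + a^3/3 + 2*a^2 - 3*exp(a)


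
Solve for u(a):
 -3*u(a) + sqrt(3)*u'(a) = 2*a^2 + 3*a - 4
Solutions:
 u(a) = C1*exp(sqrt(3)*a) - 2*a^2/3 - a - 4*sqrt(3)*a/9 - sqrt(3)/3 + 8/9


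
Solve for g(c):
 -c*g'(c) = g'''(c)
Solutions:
 g(c) = C1 + Integral(C2*airyai(-c) + C3*airybi(-c), c)


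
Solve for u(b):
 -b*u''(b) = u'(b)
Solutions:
 u(b) = C1 + C2*log(b)


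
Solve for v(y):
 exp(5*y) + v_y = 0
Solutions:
 v(y) = C1 - exp(5*y)/5


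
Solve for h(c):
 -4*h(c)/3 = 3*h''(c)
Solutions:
 h(c) = C1*sin(2*c/3) + C2*cos(2*c/3)


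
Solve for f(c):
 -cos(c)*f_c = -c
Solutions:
 f(c) = C1 + Integral(c/cos(c), c)


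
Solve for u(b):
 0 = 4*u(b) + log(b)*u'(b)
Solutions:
 u(b) = C1*exp(-4*li(b))


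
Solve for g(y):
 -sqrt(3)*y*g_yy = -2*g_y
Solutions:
 g(y) = C1 + C2*y^(1 + 2*sqrt(3)/3)


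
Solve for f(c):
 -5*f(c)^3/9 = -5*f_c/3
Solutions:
 f(c) = -sqrt(6)*sqrt(-1/(C1 + c))/2
 f(c) = sqrt(6)*sqrt(-1/(C1 + c))/2


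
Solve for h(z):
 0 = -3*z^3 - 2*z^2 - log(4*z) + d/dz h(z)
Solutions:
 h(z) = C1 + 3*z^4/4 + 2*z^3/3 + z*log(z) - z + z*log(4)


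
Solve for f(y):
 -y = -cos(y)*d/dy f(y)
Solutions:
 f(y) = C1 + Integral(y/cos(y), y)


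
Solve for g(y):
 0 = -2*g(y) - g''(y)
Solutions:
 g(y) = C1*sin(sqrt(2)*y) + C2*cos(sqrt(2)*y)


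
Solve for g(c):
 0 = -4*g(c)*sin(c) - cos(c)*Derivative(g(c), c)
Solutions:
 g(c) = C1*cos(c)^4


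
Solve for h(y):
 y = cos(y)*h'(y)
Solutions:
 h(y) = C1 + Integral(y/cos(y), y)


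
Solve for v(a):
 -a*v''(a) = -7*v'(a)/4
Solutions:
 v(a) = C1 + C2*a^(11/4)


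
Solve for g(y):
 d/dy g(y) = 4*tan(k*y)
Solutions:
 g(y) = C1 + 4*Piecewise((-log(cos(k*y))/k, Ne(k, 0)), (0, True))


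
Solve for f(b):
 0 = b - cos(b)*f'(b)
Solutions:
 f(b) = C1 + Integral(b/cos(b), b)


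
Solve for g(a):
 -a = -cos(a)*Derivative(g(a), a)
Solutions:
 g(a) = C1 + Integral(a/cos(a), a)


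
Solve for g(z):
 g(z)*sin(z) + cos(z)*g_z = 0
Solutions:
 g(z) = C1*cos(z)


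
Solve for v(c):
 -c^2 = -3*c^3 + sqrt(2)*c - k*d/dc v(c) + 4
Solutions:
 v(c) = C1 - 3*c^4/(4*k) + c^3/(3*k) + sqrt(2)*c^2/(2*k) + 4*c/k


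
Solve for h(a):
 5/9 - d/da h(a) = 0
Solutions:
 h(a) = C1 + 5*a/9


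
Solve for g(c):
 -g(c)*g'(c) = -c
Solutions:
 g(c) = -sqrt(C1 + c^2)
 g(c) = sqrt(C1 + c^2)


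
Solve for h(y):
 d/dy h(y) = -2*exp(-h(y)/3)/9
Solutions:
 h(y) = 3*log(C1 - 2*y/27)


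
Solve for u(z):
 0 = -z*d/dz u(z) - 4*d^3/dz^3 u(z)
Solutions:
 u(z) = C1 + Integral(C2*airyai(-2^(1/3)*z/2) + C3*airybi(-2^(1/3)*z/2), z)


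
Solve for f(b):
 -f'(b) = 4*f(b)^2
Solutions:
 f(b) = 1/(C1 + 4*b)


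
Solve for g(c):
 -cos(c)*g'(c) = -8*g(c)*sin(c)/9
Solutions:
 g(c) = C1/cos(c)^(8/9)


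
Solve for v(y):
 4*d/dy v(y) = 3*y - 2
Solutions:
 v(y) = C1 + 3*y^2/8 - y/2


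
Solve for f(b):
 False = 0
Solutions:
 f(b) = C1 - 5*b*acos(-b/2)/7 + zoo*b - 5*sqrt(4 - b^2)/7


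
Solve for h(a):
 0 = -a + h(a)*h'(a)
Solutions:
 h(a) = -sqrt(C1 + a^2)
 h(a) = sqrt(C1 + a^2)


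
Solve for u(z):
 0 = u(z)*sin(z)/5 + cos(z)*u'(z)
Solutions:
 u(z) = C1*cos(z)^(1/5)


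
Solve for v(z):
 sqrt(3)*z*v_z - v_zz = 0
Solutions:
 v(z) = C1 + C2*erfi(sqrt(2)*3^(1/4)*z/2)


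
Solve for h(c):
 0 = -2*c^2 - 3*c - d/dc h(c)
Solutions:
 h(c) = C1 - 2*c^3/3 - 3*c^2/2


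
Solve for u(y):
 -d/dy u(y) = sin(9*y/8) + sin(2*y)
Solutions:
 u(y) = C1 + 8*cos(9*y/8)/9 + cos(2*y)/2


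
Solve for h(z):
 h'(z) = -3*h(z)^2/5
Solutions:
 h(z) = 5/(C1 + 3*z)


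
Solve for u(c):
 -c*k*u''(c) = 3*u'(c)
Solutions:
 u(c) = C1 + c^(((re(k) - 3)*re(k) + im(k)^2)/(re(k)^2 + im(k)^2))*(C2*sin(3*log(c)*Abs(im(k))/(re(k)^2 + im(k)^2)) + C3*cos(3*log(c)*im(k)/(re(k)^2 + im(k)^2)))


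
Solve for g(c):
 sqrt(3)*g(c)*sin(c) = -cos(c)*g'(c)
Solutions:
 g(c) = C1*cos(c)^(sqrt(3))


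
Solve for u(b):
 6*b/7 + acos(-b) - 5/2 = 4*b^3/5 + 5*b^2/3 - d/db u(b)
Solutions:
 u(b) = C1 + b^4/5 + 5*b^3/9 - 3*b^2/7 - b*acos(-b) + 5*b/2 - sqrt(1 - b^2)


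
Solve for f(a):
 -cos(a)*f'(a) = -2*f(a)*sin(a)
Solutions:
 f(a) = C1/cos(a)^2


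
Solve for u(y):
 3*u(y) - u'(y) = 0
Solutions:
 u(y) = C1*exp(3*y)


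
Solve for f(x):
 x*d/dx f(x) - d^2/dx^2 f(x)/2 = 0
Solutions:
 f(x) = C1 + C2*erfi(x)


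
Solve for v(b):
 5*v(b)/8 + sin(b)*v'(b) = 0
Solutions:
 v(b) = C1*(cos(b) + 1)^(5/16)/(cos(b) - 1)^(5/16)


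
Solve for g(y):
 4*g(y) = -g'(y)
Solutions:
 g(y) = C1*exp(-4*y)


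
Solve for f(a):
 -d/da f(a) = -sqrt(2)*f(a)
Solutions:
 f(a) = C1*exp(sqrt(2)*a)


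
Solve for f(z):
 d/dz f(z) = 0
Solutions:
 f(z) = C1


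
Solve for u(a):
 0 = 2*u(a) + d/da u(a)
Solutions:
 u(a) = C1*exp(-2*a)
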